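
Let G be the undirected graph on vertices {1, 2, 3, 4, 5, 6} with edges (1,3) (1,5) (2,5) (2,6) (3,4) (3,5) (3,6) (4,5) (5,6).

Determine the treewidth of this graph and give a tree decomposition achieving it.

Every bag has size at most 3, so the width is 3 − 1 = 2 and tw(G) ≤ 2. For the lower bound, the 3 vertices {2, 5, 6} are pairwise adjacent, and any tree decomposition puts a clique entirely inside one bag — forcing width ≥ 2. The upper and lower bounds meet at 2, so that is the treewidth.

Treewidth 2.
One such decomposition:
Bags: B1 = {3, 4, 5}  B2 = {3, 5, 6}  B3 = {2, 5, 6}  B4 = {1, 3, 5}
Tree: B1–B2, B2–B3, B2–B4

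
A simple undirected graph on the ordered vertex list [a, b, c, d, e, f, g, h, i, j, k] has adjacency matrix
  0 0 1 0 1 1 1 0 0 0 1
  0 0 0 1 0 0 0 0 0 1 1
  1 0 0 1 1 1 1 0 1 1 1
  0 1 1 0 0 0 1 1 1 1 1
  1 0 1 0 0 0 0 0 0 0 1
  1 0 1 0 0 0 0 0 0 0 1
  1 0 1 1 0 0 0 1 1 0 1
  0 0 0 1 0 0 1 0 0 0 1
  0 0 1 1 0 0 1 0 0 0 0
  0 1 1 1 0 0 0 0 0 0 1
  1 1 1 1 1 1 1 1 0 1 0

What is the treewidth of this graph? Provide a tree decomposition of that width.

Each bag holds 4 vertices, so the decomposition has width 3, which upper-bounds the treewidth. Conversely, {d, g, h, k} is a clique of size 4, and the vertices of any clique must share a bag in every tree decomposition; so some bag has ≥ 4 vertices and tw(G) ≥ 3. The upper and lower bounds meet at 3, so that is the treewidth.

Treewidth 3.
One optimal decomposition is:
Bags: B1 = {b, d, j, k}  B2 = {c, d, j, k}  B3 = {c, d, g, k}  B4 = {a, c, g, k}  B5 = {d, g, h, k}  B6 = {a, c, e, k}  B7 = {a, c, f, k}  B8 = {c, d, g, i}
Tree: B1–B2, B2–B3, B3–B4, B3–B5, B4–B6, B6–B7, B3–B8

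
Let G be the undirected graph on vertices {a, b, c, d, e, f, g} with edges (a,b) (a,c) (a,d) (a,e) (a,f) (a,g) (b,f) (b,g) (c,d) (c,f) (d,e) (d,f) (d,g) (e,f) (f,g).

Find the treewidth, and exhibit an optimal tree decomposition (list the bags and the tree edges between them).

Every bag has size at most 4, so the width is 4 − 1 = 3 and tw(G) ≤ 3. Conversely, {a, d, f, g} is a clique of size 4, and the vertices of any clique must share a bag in every tree decomposition; so some bag has ≥ 4 vertices and tw(G) ≥ 3. The upper and lower bounds meet at 3, so that is the treewidth.

Treewidth 3.
One such decomposition:
Bags: B1 = {a, d, f, g}  B2 = {a, d, e, f}  B3 = {a, c, d, f}  B4 = {a, b, f, g}
Tree: B1–B2, B2–B3, B1–B4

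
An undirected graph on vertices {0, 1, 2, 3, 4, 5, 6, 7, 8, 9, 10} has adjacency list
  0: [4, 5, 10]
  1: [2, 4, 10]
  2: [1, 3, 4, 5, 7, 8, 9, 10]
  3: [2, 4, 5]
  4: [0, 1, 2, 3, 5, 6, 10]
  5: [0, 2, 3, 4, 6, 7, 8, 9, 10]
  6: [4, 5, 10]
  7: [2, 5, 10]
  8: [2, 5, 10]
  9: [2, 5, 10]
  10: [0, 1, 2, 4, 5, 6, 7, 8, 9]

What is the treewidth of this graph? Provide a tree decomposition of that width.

Treewidth 3.
Bags: B1 = {2, 4, 5, 10}  B2 = {2, 3, 4, 5}  B3 = {4, 5, 6, 10}  B4 = {0, 4, 5, 10}  B5 = {1, 2, 4, 10}  B6 = {2, 5, 9, 10}  B7 = {2, 5, 8, 10}  B8 = {2, 5, 7, 10}
Tree: B1–B2, B1–B3, B1–B4, B1–B5, B1–B6, B6–B7, B6–B8

Each bag holds 4 vertices, so the decomposition has width 3, which upper-bounds the treewidth. On the other hand G contains the 4-clique {1, 2, 4, 10}. A clique must lie in a single bag of any decomposition, so no decomposition can have width below 3. The upper and lower bounds meet at 3, so that is the treewidth.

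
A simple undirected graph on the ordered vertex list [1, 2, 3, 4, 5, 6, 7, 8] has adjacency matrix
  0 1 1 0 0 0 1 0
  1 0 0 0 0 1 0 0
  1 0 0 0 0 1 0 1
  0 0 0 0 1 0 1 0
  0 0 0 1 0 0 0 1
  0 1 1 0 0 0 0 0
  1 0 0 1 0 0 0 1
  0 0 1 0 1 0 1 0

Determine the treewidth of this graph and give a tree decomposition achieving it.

Treewidth 2.
One such decomposition:
Bags: B1 = {4, 5, 8}  B2 = {4, 7, 8}  B3 = {3, 7, 8}  B4 = {1, 3, 7}  B5 = {1, 3, 6}  B6 = {1, 2, 6}
Tree: B1–B2, B2–B3, B3–B4, B4–B5, B5–B6

The largest bag has 3 vertices, giving width 2; this decomposition certifies tw(G) ≤ 2. For the lower bound, G contains the cycle 5–4–7–8–5, so G is not a forest; only forests have treewidth ≤ 1, hence tw(G) ≥ 2. Hence tw(G) = 2 exactly.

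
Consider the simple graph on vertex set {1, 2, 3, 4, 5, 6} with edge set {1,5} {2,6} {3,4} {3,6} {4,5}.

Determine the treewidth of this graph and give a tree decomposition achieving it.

Treewidth 1.
One optimal decomposition is:
Bags: B1 = {1, 5}  B2 = {4, 5}  B3 = {3, 4}  B4 = {3, 6}  B5 = {2, 6}
Tree: B1–B2, B2–B3, B3–B4, B4–B5

Each bag holds 2 vertices, so the decomposition has width 1, which upper-bounds the treewidth. Since G has at least one edge (e.g. 1–5), it is not an edgeless graph, so tw(G) ≥ 1. Hence tw(G) = 1 exactly.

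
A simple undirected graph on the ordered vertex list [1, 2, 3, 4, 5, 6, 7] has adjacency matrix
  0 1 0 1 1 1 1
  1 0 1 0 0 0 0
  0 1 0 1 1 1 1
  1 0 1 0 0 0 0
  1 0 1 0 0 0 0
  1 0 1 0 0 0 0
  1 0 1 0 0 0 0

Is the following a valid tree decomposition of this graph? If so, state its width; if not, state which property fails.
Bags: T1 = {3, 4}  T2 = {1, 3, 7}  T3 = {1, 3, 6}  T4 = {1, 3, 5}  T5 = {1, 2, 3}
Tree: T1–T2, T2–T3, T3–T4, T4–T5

A tree decomposition must satisfy three properties: every vertex lies in some bag; for every edge, both endpoints lie together in some bag; and for every vertex, the bags containing it form a connected subtree. Here edge (1,4) lies in no bag, so the decomposition is invalid.

No — edge (1,4) lies in no bag.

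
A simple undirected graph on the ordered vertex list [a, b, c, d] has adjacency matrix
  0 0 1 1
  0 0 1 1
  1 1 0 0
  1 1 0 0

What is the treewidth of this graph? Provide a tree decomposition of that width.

Treewidth 2.
One such decomposition:
Bags: B1 = {b, c, d}  B2 = {a, c, d}
Tree: B1–B2

Each bag holds 3 vertices, so the decomposition has width 2, which upper-bounds the treewidth. Since c–b–d–a–c is a cycle in G, G is not acyclic. Forests are exactly the graphs of treewidth ≤ 1, so tw(G) ≥ 2. The upper and lower bounds meet at 2, so that is the treewidth.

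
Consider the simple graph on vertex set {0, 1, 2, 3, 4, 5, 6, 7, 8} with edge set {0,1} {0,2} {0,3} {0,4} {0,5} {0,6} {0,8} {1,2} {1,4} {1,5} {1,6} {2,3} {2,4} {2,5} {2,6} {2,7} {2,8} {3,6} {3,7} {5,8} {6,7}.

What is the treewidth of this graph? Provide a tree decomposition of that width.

Treewidth 3.
One optimal decomposition is:
Bags: B1 = {0, 1, 2, 6}  B2 = {0, 1, 2, 5}  B3 = {0, 2, 3, 6}  B4 = {0, 2, 5, 8}  B5 = {2, 3, 6, 7}  B6 = {0, 1, 2, 4}
Tree: B1–B2, B1–B3, B2–B4, B3–B5, B2–B6

Every bag has size at most 4, so the width is 4 − 1 = 3 and tw(G) ≤ 3. Conversely, {0, 2, 5, 8} is a clique of size 4, and the vertices of any clique must share a bag in every tree decomposition; so some bag has ≥ 4 vertices and tw(G) ≥ 3. The upper and lower bounds meet at 3, so that is the treewidth.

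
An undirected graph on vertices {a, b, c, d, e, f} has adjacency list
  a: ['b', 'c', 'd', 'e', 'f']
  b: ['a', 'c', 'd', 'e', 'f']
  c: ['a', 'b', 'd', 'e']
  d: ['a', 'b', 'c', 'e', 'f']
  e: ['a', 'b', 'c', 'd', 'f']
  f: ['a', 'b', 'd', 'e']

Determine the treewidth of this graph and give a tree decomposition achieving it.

Treewidth 4.
One optimal decomposition is:
Bags: B1 = {a, b, d, e, f}  B2 = {a, b, c, d, e}
Tree: B1–B2

Every bag has size at most 5, so the width is 5 − 1 = 4 and tw(G) ≤ 4. For the lower bound, the 5 vertices {a, b, c, d, e} are pairwise adjacent, and any tree decomposition puts a clique entirely inside one bag — forcing width ≥ 4. The upper and lower bounds meet at 4, so that is the treewidth.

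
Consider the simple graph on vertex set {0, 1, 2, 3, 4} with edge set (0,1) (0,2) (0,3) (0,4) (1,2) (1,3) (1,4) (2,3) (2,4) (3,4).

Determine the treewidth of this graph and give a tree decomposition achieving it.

With just one bag of size 5, the width is 5 − 1 = 4, so tw(G) ≤ 4. For the lower bound, the 5 vertices {0, 1, 2, 3, 4} are pairwise adjacent, and any tree decomposition puts a clique entirely inside one bag — forcing width ≥ 4. Combining the bounds, tw(G) = 4.

Treewidth 4.
One optimal decomposition is:
Bags: B1 = {0, 1, 2, 3, 4}
Tree: (single bag)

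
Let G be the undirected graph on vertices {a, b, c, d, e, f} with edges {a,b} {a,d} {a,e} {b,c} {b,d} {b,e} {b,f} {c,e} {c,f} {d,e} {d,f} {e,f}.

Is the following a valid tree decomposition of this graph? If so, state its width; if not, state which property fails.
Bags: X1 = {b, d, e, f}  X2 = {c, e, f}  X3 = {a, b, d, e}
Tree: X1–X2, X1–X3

A tree decomposition must satisfy three properties: every vertex lies in some bag; for every edge, both endpoints lie together in some bag; and for every vertex, the bags containing it form a connected subtree. Here edge (b,c) lies in no bag, so the decomposition is invalid.

No — edge (b,c) lies in no bag.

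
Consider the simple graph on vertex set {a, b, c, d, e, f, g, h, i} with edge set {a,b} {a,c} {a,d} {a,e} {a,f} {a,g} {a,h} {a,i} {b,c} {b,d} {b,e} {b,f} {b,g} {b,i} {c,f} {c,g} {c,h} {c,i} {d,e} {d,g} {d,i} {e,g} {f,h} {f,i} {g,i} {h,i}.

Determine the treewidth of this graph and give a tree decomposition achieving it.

Treewidth 4.
Bags: B1 = {a, b, d, g, i}  B2 = {a, b, d, e, g}  B3 = {a, b, c, g, i}  B4 = {a, b, c, f, i}  B5 = {a, c, f, h, i}
Tree: B1–B2, B1–B3, B3–B4, B4–B5

Every bag has size at most 5, so the width is 5 − 1 = 4 and tw(G) ≤ 4. For the lower bound, the 5 vertices {a, c, f, h, i} are pairwise adjacent, and any tree decomposition puts a clique entirely inside one bag — forcing width ≥ 4. Combining the bounds, tw(G) = 4.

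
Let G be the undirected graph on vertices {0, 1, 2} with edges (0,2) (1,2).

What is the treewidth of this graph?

1

A width-1 tree decomposition is:
Bags: B1 = {0, 2}  B2 = {1, 2}
Tree: B1–B2
The largest bag has 2 vertices, giving width 1; this decomposition certifies tw(G) ≤ 1. Any graph with an edge has treewidth ≥ 1, and G has the edge 2–0. The upper and lower bounds meet at 1, so that is the treewidth.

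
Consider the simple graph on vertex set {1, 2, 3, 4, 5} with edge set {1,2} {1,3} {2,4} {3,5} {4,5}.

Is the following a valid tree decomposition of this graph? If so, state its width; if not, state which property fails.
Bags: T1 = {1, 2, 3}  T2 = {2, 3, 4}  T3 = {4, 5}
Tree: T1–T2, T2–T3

A tree decomposition must satisfy three properties: every vertex lies in some bag; for every edge, both endpoints lie together in some bag; and for every vertex, the bags containing it form a connected subtree. Here edge (3,5) lies in no bag, so the decomposition is invalid.

No — edge (3,5) lies in no bag.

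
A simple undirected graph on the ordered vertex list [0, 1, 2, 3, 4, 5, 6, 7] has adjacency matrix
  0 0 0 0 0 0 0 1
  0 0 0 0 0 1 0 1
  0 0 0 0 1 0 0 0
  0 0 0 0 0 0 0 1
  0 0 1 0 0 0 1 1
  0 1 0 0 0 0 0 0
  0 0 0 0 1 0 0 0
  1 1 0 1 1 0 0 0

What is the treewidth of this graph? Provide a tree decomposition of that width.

Treewidth 1.
Bags: B1 = {1, 7}  B2 = {4, 7}  B3 = {0, 7}  B4 = {1, 5}  B5 = {3, 7}  B6 = {4, 6}  B7 = {2, 4}
Tree: B1–B2, B1–B3, B1–B4, B3–B5, B2–B6, B6–B7

Every bag has size at most 2, so the width is 2 − 1 = 1 and tw(G) ≤ 1. G has an edge, so its treewidth is at least 1. The upper and lower bounds meet at 1, so that is the treewidth.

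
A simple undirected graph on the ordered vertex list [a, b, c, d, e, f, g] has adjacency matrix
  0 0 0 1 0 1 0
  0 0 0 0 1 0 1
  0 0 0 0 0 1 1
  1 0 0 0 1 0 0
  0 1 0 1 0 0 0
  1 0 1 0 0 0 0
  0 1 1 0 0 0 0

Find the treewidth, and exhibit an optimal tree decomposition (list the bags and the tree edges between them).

The largest bag has 3 vertices, giving width 2; this decomposition certifies tw(G) ≤ 2. For the lower bound, G contains the cycle c–g–b–e–d–a–f–c, so G is not a forest; only forests have treewidth ≤ 1, hence tw(G) ≥ 2. Combining the bounds, tw(G) = 2.

Treewidth 2.
One such decomposition:
Bags: B1 = {b, c, g}  B2 = {b, c, e}  B3 = {c, d, e}  B4 = {a, c, d}  B5 = {a, c, f}
Tree: B1–B2, B2–B3, B3–B4, B4–B5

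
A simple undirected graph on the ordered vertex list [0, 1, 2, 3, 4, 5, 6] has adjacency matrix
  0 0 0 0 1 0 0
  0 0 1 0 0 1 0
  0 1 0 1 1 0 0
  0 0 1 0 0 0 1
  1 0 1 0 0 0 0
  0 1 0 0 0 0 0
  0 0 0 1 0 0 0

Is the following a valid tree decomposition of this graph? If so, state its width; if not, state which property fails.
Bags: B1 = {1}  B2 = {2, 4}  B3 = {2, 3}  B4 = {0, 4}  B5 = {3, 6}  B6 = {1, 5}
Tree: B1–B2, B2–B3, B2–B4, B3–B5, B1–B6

A tree decomposition must satisfy three properties: every vertex lies in some bag; for every edge, both endpoints lie together in some bag; and for every vertex, the bags containing it form a connected subtree. Here edge (2,1) lies in no bag, so the decomposition is invalid.

No — edge (2,1) lies in no bag.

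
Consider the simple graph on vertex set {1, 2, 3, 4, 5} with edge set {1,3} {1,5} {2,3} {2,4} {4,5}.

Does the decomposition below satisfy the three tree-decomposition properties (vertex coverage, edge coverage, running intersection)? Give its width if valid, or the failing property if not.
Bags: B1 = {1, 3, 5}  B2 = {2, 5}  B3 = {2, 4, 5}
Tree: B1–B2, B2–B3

A tree decomposition must satisfy three properties: every vertex lies in some bag; for every edge, both endpoints lie together in some bag; and for every vertex, the bags containing it form a connected subtree. Here edge (3,2) lies in no bag, so the decomposition is invalid.

No — edge (3,2) lies in no bag.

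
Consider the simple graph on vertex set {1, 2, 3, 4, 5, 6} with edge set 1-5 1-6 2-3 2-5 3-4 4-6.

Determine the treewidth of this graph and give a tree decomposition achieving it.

Each bag holds 3 vertices, so the decomposition has width 2, which upper-bounds the treewidth. Since 4–3–2–5–1–6–4 is a cycle in G, G is not acyclic. Forests are exactly the graphs of treewidth ≤ 1, so tw(G) ≥ 2. The upper and lower bounds meet at 2, so that is the treewidth.

Treewidth 2.
Bags: B1 = {2, 3, 4}  B2 = {2, 4, 5}  B3 = {1, 4, 5}  B4 = {1, 4, 6}
Tree: B1–B2, B2–B3, B3–B4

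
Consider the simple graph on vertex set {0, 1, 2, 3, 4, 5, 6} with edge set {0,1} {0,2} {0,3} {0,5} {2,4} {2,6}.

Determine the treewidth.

1

A width-1 tree decomposition is:
Bags: B1 = {0, 2}  B2 = {0, 3}  B3 = {0, 1}  B4 = {2, 4}  B5 = {2, 6}  B6 = {0, 5}
Tree: B1–B2, B2–B3, B1–B4, B1–B5, B3–B6
The largest bag has 2 vertices, giving width 1; this decomposition certifies tw(G) ≤ 1. G has an edge, so its treewidth is at least 1. Therefore the treewidth is 1.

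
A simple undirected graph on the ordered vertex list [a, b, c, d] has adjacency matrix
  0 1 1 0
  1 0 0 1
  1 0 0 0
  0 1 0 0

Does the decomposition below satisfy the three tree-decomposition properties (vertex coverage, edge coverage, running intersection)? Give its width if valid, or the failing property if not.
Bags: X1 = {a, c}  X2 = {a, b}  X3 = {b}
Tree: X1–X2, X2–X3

A tree decomposition must satisfy three properties: every vertex lies in some bag; for every edge, both endpoints lie together in some bag; and for every vertex, the bags containing it form a connected subtree. Here vertex d appears in no bag, so the decomposition is invalid.

No — vertex d appears in no bag.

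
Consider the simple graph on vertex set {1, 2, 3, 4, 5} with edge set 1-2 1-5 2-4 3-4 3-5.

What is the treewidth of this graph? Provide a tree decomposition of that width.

Each bag holds 3 vertices, so the decomposition has width 2, which upper-bounds the treewidth. For the lower bound, G contains the cycle 1–2–4–3–5–1, so G is not a forest; only forests have treewidth ≤ 1, hence tw(G) ≥ 2. Combining the bounds, tw(G) = 2.

Treewidth 2.
One such decomposition:
Bags: B1 = {1, 2, 4}  B2 = {1, 3, 4}  B3 = {1, 3, 5}
Tree: B1–B2, B2–B3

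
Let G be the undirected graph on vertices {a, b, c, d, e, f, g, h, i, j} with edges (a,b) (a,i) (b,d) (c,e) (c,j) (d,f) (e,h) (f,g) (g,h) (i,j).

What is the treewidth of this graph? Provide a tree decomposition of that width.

Each bag holds 3 vertices, so the decomposition has width 2, which upper-bounds the treewidth. For the lower bound, G contains the cycle j–i–a–b–d–f–g–h–e–c–j, so G is not a forest; only forests have treewidth ≤ 1, hence tw(G) ≥ 2. Combining the bounds, tw(G) = 2.

Treewidth 2.
Bags: B1 = {a, i, j}  B2 = {a, b, j}  B3 = {b, d, j}  B4 = {d, f, j}  B5 = {f, g, j}  B6 = {g, h, j}  B7 = {e, h, j}  B8 = {c, e, j}
Tree: B1–B2, B2–B3, B3–B4, B4–B5, B5–B6, B6–B7, B7–B8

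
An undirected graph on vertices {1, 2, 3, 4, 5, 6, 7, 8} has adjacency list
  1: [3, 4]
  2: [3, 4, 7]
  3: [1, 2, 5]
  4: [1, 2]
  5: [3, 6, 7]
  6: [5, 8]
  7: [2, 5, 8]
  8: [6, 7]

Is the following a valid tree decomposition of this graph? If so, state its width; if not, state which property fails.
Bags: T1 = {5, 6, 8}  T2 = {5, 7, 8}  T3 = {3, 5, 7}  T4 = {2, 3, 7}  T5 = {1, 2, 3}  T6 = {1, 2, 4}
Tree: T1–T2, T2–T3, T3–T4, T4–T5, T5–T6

Yes; width 2.

Vertex coverage: the bags together contain {1, 2, 3, 4, 5, 6, 7, 8}, the full vertex set. Edge coverage: each edge of G has both endpoints in at least one bag. Running intersection: for every vertex, the bags containing it form a connected subtree. All three properties hold, so this is a valid tree decomposition of width max|bag| − 1 = 2, and hence tw(G) ≤ 2.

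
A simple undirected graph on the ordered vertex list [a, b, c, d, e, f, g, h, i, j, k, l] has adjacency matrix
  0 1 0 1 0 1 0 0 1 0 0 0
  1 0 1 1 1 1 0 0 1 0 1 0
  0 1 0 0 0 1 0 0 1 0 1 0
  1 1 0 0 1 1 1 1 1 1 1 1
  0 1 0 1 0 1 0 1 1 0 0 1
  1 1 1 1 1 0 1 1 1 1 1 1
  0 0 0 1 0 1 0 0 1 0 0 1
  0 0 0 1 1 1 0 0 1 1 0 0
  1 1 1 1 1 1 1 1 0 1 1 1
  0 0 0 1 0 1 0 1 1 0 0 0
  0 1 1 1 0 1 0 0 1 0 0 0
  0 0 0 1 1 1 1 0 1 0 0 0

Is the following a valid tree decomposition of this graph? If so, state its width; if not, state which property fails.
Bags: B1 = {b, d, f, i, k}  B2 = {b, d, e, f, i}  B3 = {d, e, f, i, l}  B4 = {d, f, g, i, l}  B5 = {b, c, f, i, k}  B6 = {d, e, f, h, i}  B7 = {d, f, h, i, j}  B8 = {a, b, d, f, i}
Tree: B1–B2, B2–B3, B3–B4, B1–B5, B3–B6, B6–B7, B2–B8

Checking the three conditions: (i) the bags cover all of {a, b, c, d, e, f, g, h, i, j, k, l}; (ii) for each edge, some bag contains both endpoints; (iii) the bags containing any fixed vertex form a subtree. All hold, so the decomposition is valid with width 5 − 1 = 4.

Yes; width 4.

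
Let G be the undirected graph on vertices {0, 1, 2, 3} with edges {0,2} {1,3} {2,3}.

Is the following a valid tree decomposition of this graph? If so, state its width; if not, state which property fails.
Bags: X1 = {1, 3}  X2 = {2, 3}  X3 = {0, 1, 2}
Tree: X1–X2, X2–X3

A tree decomposition must satisfy three properties: every vertex lies in some bag; for every edge, both endpoints lie together in some bag; and for every vertex, the bags containing it form a connected subtree. Here bags containing vertex 1 are not connected in the tree, so the decomposition is invalid.

No — bags containing vertex 1 are not connected in the tree.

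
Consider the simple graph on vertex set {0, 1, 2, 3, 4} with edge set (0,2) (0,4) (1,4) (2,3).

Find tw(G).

A width-1 tree decomposition is:
Bags: B1 = {2, 3}  B2 = {0, 2}  B3 = {0, 4}  B4 = {1, 4}
Tree: B1–B2, B2–B3, B3–B4
Every bag has size at most 2, so the width is 2 − 1 = 1 and tw(G) ≤ 1. Since G has at least one edge (e.g. 3–2), it is not an edgeless graph, so tw(G) ≥ 1. The upper and lower bounds meet at 1, so that is the treewidth.

1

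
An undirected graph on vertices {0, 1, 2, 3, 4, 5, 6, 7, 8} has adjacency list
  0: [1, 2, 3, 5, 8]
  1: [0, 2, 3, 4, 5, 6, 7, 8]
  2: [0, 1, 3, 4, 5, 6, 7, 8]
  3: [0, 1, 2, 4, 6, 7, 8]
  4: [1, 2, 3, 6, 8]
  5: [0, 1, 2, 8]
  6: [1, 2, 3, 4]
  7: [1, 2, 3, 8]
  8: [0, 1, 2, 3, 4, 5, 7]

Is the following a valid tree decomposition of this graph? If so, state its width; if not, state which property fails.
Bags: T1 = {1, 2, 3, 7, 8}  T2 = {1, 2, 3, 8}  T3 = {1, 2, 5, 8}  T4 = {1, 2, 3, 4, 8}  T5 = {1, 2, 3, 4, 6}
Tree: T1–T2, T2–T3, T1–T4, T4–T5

No — vertex 0 appears in no bag.

A tree decomposition must satisfy three properties: every vertex lies in some bag; for every edge, both endpoints lie together in some bag; and for every vertex, the bags containing it form a connected subtree. Here vertex 0 appears in no bag, so the decomposition is invalid.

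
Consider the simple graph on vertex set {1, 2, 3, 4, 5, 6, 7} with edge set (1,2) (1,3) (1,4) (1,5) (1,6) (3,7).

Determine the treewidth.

1

A width-1 tree decomposition is:
Bags: B1 = {1, 2}  B2 = {1, 6}  B3 = {1, 4}  B4 = {1, 3}  B5 = {1, 5}  B6 = {3, 7}
Tree: B1–B2, B1–B3, B1–B4, B4–B5, B4–B6
Every bag has size at most 2, so the width is 2 − 1 = 1 and tw(G) ≤ 1. Any graph with an edge has treewidth ≥ 1, and G has the edge 2–1. Hence tw(G) = 1 exactly.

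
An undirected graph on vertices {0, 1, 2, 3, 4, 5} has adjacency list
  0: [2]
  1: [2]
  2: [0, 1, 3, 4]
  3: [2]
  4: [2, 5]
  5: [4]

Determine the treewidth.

A width-1 tree decomposition is:
Bags: B1 = {4, 5}  B2 = {2, 4}  B3 = {1, 2}  B4 = {0, 2}  B5 = {2, 3}
Tree: B1–B2, B2–B3, B3–B4, B3–B5
The largest bag has 2 vertices, giving width 1; this decomposition certifies tw(G) ≤ 1. Since G has at least one edge (e.g. 5–4), it is not an edgeless graph, so tw(G) ≥ 1. The upper and lower bounds meet at 1, so that is the treewidth.

1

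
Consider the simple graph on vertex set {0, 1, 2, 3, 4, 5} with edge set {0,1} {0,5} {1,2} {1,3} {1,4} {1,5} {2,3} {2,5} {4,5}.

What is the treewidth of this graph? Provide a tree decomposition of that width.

Every bag has size at most 3, so the width is 3 − 1 = 2 and tw(G) ≤ 2. For the lower bound, the 3 vertices {1, 2, 3} are pairwise adjacent, and any tree decomposition puts a clique entirely inside one bag — forcing width ≥ 2. Therefore the treewidth is 2.

Treewidth 2.
One such decomposition:
Bags: B1 = {1, 2, 5}  B2 = {1, 2, 3}  B3 = {1, 4, 5}  B4 = {0, 1, 5}
Tree: B1–B2, B1–B3, B3–B4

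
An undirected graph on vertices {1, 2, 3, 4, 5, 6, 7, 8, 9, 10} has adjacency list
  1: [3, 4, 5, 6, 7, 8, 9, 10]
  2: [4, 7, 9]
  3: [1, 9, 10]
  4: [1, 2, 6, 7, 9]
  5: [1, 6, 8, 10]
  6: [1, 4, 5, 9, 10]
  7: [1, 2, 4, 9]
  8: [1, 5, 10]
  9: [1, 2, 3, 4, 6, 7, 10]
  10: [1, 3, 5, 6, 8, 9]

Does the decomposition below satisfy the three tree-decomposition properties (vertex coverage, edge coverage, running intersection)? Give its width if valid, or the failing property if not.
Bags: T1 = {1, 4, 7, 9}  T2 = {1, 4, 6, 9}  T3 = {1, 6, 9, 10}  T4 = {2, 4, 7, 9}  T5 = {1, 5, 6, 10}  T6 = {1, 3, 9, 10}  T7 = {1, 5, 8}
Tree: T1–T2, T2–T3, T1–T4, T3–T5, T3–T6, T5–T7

A tree decomposition must satisfy three properties: every vertex lies in some bag; for every edge, both endpoints lie together in some bag; and for every vertex, the bags containing it form a connected subtree. Here edge (10,8) lies in no bag, so the decomposition is invalid.

No — edge (10,8) lies in no bag.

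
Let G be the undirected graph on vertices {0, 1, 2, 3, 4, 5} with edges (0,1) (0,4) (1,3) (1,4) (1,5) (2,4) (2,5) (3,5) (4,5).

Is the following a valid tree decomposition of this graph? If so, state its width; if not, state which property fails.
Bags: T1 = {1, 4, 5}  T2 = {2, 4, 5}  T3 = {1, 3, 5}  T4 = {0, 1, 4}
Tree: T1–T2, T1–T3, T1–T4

Yes; width 2.

Every vertex of G appears in some bag (union = {0, 1, 2, 3, 4, 5}); every edge is covered by a bag; and for each vertex v the set of bags containing v is connected in the bag tree. The decomposition is therefore valid. The largest bag has 3 vertices, so the width is 2.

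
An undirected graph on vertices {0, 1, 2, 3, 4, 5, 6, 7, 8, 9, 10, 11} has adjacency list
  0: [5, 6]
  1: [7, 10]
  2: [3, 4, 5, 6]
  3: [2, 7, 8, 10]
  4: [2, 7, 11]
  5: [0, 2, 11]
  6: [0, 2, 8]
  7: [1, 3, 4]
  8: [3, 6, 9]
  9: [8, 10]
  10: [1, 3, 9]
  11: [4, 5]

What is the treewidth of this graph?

A width-3 tree decomposition is:
Bags: B1 = {0, 5, 6, 11}  B2 = {2, 5, 6, 11}  B3 = {2, 4, 6, 11}  B4 = {2, 4, 6, 8}  B5 = {2, 3, 4, 8}  B6 = {3, 4, 7, 8}  B7 = {3, 7, 8, 9}  B8 = {3, 7, 9, 10}  B9 = {1, 7, 9, 10}
Tree: B1–B2, B2–B3, B3–B4, B4–B5, B5–B6, B6–B7, B7–B8, B8–B9
The largest bag has 4 vertices, giving width 3; this decomposition certifies tw(G) ≤ 3. For the lower bound: the 4 vertex sets {0,5,11}, {6}, {2}, {3,4,7,8} are disjoint, each induces a connected subgraph, and every pair is joined by at least one edge of G. Contracting each set to a single vertex therefore yields K_{4} as a minor, and since treewidth is minor-monotone, tw(G) ≥ tw(K_{4}) = 3. Combining the bounds, tw(G) = 3.

3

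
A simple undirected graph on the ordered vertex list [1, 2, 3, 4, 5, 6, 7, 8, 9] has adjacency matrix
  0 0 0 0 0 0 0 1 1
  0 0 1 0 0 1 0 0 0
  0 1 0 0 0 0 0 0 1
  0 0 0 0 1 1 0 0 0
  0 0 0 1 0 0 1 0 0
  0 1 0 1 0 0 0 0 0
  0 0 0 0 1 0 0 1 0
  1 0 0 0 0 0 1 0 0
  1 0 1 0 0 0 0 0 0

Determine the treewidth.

A width-2 tree decomposition is:
Bags: B1 = {1, 3, 9}  B2 = {1, 2, 3}  B3 = {1, 2, 6}  B4 = {1, 4, 6}  B5 = {1, 4, 5}  B6 = {1, 5, 7}  B7 = {1, 7, 8}
Tree: B1–B2, B2–B3, B3–B4, B4–B5, B5–B6, B6–B7
The largest bag has 3 vertices, giving width 2; this decomposition certifies tw(G) ≤ 2. Since 1–9–3–2–6–4–5–7–8–1 is a cycle in G, G is not acyclic. Forests are exactly the graphs of treewidth ≤ 1, so tw(G) ≥ 2. Therefore the treewidth is 2.

2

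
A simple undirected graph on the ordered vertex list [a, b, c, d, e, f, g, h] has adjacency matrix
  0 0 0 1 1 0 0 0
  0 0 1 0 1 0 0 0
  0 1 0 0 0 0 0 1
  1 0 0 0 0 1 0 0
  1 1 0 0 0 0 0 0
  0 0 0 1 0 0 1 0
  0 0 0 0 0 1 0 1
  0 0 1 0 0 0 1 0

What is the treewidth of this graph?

2

A width-2 tree decomposition is:
Bags: B1 = {a, d, e}  B2 = {b, d, e}  B3 = {b, c, d}  B4 = {c, d, h}  B5 = {d, g, h}  B6 = {d, f, g}
Tree: B1–B2, B2–B3, B3–B4, B4–B5, B5–B6
The largest bag has 3 vertices, giving width 2; this decomposition certifies tw(G) ≤ 2. The edges d–a–e–b–c–h–g–f–d form a cycle, so G is not a tree and its treewidth is at least 2. The upper and lower bounds meet at 2, so that is the treewidth.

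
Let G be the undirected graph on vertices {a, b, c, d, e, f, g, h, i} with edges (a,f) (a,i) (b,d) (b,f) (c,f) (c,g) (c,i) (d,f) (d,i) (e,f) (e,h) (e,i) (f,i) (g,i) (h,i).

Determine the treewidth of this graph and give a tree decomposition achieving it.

The largest bag has 3 vertices, giving width 2; this decomposition certifies tw(G) ≤ 2. On the other hand G contains the 3-clique {b, d, f}. A clique must lie in a single bag of any decomposition, so no decomposition can have width below 2. Combining the bounds, tw(G) = 2.

Treewidth 2.
One such decomposition:
Bags: B1 = {c, f, i}  B2 = {d, f, i}  B3 = {e, f, i}  B4 = {c, g, i}  B5 = {a, f, i}  B6 = {b, d, f}  B7 = {e, h, i}
Tree: B1–B2, B2–B3, B1–B4, B3–B5, B2–B6, B3–B7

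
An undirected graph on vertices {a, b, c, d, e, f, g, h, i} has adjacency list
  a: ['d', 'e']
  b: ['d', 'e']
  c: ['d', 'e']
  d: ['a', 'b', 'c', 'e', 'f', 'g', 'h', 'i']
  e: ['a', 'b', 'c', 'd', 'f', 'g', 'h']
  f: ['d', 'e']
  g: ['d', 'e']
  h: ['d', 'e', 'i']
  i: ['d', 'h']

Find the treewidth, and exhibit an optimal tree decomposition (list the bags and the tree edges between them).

Every bag has size at most 3, so the width is 3 − 1 = 2 and tw(G) ≤ 2. Conversely, {d, e, f} is a clique of size 3, and the vertices of any clique must share a bag in every tree decomposition; so some bag has ≥ 3 vertices and tw(G) ≥ 2. Hence tw(G) = 2 exactly.

Treewidth 2.
Bags: B1 = {c, d, e}  B2 = {d, e, g}  B3 = {d, e, f}  B4 = {b, d, e}  B5 = {a, d, e}  B6 = {d, e, h}  B7 = {d, h, i}
Tree: B1–B2, B1–B3, B1–B4, B2–B5, B1–B6, B6–B7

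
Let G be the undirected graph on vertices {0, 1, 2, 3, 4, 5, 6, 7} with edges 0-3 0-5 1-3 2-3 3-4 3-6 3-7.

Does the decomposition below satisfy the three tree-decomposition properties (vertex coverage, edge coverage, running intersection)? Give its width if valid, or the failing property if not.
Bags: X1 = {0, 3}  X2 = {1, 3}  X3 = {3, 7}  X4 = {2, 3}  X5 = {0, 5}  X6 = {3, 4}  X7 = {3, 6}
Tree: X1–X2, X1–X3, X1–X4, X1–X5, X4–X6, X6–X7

Every vertex of G appears in some bag (union = {0, 1, 2, 3, 4, 5, 6, 7}); every edge is covered by a bag; and for each vertex v the set of bags containing v is connected in the bag tree. The decomposition is therefore valid. The largest bag has 2 vertices, so the width is 1.

Yes; width 1.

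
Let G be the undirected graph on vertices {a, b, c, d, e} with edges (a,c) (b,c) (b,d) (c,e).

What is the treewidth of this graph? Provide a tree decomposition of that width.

Treewidth 1.
One such decomposition:
Bags: B1 = {a, c}  B2 = {c, e}  B3 = {b, c}  B4 = {b, d}
Tree: B1–B2, B2–B3, B3–B4

Every bag has size at most 2, so the width is 2 − 1 = 1 and tw(G) ≤ 1. Since G has at least one edge (e.g. a–c), it is not an edgeless graph, so tw(G) ≥ 1. Hence tw(G) = 1 exactly.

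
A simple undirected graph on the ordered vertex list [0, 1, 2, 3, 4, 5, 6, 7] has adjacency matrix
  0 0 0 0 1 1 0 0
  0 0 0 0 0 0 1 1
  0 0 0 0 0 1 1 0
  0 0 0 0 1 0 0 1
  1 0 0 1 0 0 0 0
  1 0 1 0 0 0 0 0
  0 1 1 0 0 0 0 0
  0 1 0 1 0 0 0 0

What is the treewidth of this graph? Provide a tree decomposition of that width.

Each bag holds 3 vertices, so the decomposition has width 2, which upper-bounds the treewidth. The edges 7–1–6–2–5–0–4–3–7 form a cycle, so G is not a tree and its treewidth is at least 2. Combining the bounds, tw(G) = 2.

Treewidth 2.
One optimal decomposition is:
Bags: B1 = {1, 6, 7}  B2 = {2, 6, 7}  B3 = {2, 5, 7}  B4 = {0, 5, 7}  B5 = {0, 4, 7}  B6 = {3, 4, 7}
Tree: B1–B2, B2–B3, B3–B4, B4–B5, B5–B6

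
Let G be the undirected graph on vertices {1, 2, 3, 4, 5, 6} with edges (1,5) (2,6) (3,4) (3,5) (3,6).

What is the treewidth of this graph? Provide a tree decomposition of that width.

The largest bag has 2 vertices, giving width 1; this decomposition certifies tw(G) ≤ 1. G has an edge, so its treewidth is at least 1. The upper and lower bounds meet at 1, so that is the treewidth.

Treewidth 1.
One optimal decomposition is:
Bags: B1 = {3, 6}  B2 = {3, 5}  B3 = {1, 5}  B4 = {3, 4}  B5 = {2, 6}
Tree: B1–B2, B2–B3, B2–B4, B1–B5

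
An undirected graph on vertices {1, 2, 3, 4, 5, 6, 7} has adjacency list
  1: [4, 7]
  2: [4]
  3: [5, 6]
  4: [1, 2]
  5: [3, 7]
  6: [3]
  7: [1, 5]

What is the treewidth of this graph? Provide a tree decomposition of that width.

Every bag has size at most 2, so the width is 2 − 1 = 1 and tw(G) ≤ 1. G has an edge, so its treewidth is at least 1. Hence tw(G) = 1 exactly.

Treewidth 1.
One such decomposition:
Bags: B1 = {3, 6}  B2 = {3, 5}  B3 = {5, 7}  B4 = {1, 7}  B5 = {1, 4}  B6 = {2, 4}
Tree: B1–B2, B2–B3, B3–B4, B4–B5, B5–B6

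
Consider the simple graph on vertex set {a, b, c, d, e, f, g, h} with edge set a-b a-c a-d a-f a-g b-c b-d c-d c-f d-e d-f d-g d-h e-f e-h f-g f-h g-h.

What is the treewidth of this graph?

3

A width-3 tree decomposition is:
Bags: B1 = {d, f, g, h}  B2 = {a, d, f, g}  B3 = {d, e, f, h}  B4 = {a, c, d, f}  B5 = {a, b, c, d}
Tree: B1–B2, B1–B3, B2–B4, B4–B5
Each bag holds 4 vertices, so the decomposition has width 3, which upper-bounds the treewidth. On the other hand G contains the 4-clique {d, f, g, h}. A clique must lie in a single bag of any decomposition, so no decomposition can have width below 3. The upper and lower bounds meet at 3, so that is the treewidth.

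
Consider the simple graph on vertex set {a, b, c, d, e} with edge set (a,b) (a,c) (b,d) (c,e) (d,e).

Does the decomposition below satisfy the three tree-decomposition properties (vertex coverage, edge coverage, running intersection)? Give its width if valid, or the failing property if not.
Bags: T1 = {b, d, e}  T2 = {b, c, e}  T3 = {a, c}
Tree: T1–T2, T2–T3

A tree decomposition must satisfy three properties: every vertex lies in some bag; for every edge, both endpoints lie together in some bag; and for every vertex, the bags containing it form a connected subtree. Here edge (b,a) lies in no bag, so the decomposition is invalid.

No — edge (b,a) lies in no bag.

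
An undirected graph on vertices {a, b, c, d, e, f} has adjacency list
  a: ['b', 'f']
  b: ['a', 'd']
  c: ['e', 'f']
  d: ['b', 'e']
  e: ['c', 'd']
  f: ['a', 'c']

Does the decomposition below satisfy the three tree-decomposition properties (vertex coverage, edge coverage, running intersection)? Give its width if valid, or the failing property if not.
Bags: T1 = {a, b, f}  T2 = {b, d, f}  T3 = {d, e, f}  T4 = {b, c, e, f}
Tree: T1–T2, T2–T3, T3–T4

A tree decomposition must satisfy three properties: every vertex lies in some bag; for every edge, both endpoints lie together in some bag; and for every vertex, the bags containing it form a connected subtree. Here bags containing vertex b are not connected in the tree, so the decomposition is invalid.

No — bags containing vertex b are not connected in the tree.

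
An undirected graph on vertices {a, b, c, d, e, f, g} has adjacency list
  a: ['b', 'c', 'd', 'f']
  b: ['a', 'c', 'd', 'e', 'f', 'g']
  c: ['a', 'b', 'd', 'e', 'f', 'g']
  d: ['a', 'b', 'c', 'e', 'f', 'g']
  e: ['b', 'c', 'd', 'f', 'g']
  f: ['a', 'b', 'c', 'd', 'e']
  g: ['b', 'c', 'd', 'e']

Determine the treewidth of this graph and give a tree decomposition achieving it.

Treewidth 4.
Bags: B1 = {b, c, d, e, f}  B2 = {a, b, c, d, f}  B3 = {b, c, d, e, g}
Tree: B1–B2, B1–B3

Each bag holds 5 vertices, so the decomposition has width 4, which upper-bounds the treewidth. On the other hand G contains the 5-clique {b, c, d, e, g}. A clique must lie in a single bag of any decomposition, so no decomposition can have width below 4. The upper and lower bounds meet at 4, so that is the treewidth.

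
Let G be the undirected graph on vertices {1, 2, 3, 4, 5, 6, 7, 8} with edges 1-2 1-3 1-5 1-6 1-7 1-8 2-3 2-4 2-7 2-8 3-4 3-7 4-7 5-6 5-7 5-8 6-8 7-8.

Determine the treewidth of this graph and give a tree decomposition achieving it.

Each bag holds 4 vertices, so the decomposition has width 3, which upper-bounds the treewidth. Conversely, {1, 5, 6, 8} is a clique of size 4, and the vertices of any clique must share a bag in every tree decomposition; so some bag has ≥ 4 vertices and tw(G) ≥ 3. Hence tw(G) = 3 exactly.

Treewidth 3.
Bags: B1 = {1, 2, 7, 8}  B2 = {1, 2, 3, 7}  B3 = {1, 5, 7, 8}  B4 = {2, 3, 4, 7}  B5 = {1, 5, 6, 8}
Tree: B1–B2, B1–B3, B2–B4, B3–B5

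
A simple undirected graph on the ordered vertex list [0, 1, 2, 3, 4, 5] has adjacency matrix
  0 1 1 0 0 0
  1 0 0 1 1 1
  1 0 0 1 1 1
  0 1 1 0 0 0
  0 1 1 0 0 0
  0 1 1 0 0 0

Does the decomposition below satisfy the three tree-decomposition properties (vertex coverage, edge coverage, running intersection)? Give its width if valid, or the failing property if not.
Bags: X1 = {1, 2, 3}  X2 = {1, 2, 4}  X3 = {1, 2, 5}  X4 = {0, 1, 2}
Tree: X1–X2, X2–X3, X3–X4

Yes; width 2.

Checking the three conditions: (i) the bags cover all of {0, 1, 2, 3, 4, 5}; (ii) for each edge, some bag contains both endpoints; (iii) the bags containing any fixed vertex form a subtree. All hold, so the decomposition is valid with width 3 − 1 = 2.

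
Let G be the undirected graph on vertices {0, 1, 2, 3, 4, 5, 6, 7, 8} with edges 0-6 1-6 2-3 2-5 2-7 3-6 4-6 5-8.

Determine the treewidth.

1

A width-1 tree decomposition is:
Bags: B1 = {3, 6}  B2 = {2, 3}  B3 = {2, 5}  B4 = {0, 6}  B5 = {2, 7}  B6 = {5, 8}  B7 = {1, 6}  B8 = {4, 6}
Tree: B1–B2, B2–B3, B1–B4, B3–B5, B3–B6, B4–B7, B7–B8
Each bag holds 2 vertices, so the decomposition has width 1, which upper-bounds the treewidth. G has an edge, so its treewidth is at least 1. Therefore the treewidth is 1.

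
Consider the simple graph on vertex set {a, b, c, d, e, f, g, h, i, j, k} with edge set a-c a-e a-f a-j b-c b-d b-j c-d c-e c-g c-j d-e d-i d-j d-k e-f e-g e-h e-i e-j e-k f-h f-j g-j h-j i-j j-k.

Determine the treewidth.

A width-3 tree decomposition is:
Bags: B1 = {d, e, i, j}  B2 = {c, d, e, j}  B3 = {a, c, e, j}  B4 = {d, e, j, k}  B5 = {a, e, f, j}  B6 = {b, c, d, j}  B7 = {e, f, h, j}  B8 = {c, e, g, j}
Tree: B1–B2, B2–B3, B1–B4, B3–B5, B2–B6, B5–B7, B3–B8
Every bag has size at most 4, so the width is 4 − 1 = 3 and tw(G) ≤ 3. For the lower bound, the 4 vertices {c, d, e, j} are pairwise adjacent, and any tree decomposition puts a clique entirely inside one bag — forcing width ≥ 3. Therefore the treewidth is 3.

3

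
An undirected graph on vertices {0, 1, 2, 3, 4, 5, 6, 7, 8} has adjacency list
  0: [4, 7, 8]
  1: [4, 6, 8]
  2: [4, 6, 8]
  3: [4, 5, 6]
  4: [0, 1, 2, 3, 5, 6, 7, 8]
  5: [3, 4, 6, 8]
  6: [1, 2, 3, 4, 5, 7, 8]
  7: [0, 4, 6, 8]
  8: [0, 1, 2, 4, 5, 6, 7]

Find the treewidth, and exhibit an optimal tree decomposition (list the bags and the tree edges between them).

Treewidth 3.
One such decomposition:
Bags: B1 = {4, 5, 6, 8}  B2 = {4, 6, 7, 8}  B3 = {1, 4, 6, 8}  B4 = {2, 4, 6, 8}  B5 = {3, 4, 5, 6}  B6 = {0, 4, 7, 8}
Tree: B1–B2, B2–B3, B1–B4, B1–B5, B2–B6

Every bag has size at most 4, so the width is 4 − 1 = 3 and tw(G) ≤ 3. For the lower bound, the 4 vertices {0, 4, 7, 8} are pairwise adjacent, and any tree decomposition puts a clique entirely inside one bag — forcing width ≥ 3. Hence tw(G) = 3 exactly.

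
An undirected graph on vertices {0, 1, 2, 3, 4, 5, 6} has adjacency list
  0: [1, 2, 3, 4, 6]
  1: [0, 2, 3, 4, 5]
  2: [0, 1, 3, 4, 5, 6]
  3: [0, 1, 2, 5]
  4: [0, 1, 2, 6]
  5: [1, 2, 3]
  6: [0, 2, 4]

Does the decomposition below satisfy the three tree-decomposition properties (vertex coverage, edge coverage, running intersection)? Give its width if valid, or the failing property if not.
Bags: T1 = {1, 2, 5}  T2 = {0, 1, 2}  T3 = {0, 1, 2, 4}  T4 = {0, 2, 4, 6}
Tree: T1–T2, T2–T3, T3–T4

A tree decomposition must satisfy three properties: every vertex lies in some bag; for every edge, both endpoints lie together in some bag; and for every vertex, the bags containing it form a connected subtree. Here vertex 3 appears in no bag, so the decomposition is invalid.

No — vertex 3 appears in no bag.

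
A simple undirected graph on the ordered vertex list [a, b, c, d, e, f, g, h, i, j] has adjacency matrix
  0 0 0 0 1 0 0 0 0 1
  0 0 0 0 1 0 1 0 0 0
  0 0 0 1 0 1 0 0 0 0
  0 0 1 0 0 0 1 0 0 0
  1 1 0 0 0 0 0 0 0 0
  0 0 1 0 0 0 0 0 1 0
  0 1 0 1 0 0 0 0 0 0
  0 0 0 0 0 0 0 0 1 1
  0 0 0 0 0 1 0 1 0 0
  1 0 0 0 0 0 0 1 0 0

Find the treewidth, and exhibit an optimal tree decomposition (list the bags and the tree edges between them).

Each bag holds 3 vertices, so the decomposition has width 2, which upper-bounds the treewidth. For the lower bound, G contains the cycle f–c–d–g–b–e–a–j–h–i–f, so G is not a forest; only forests have treewidth ≤ 1, hence tw(G) ≥ 2. The upper and lower bounds meet at 2, so that is the treewidth.

Treewidth 2.
One such decomposition:
Bags: B1 = {c, d, f}  B2 = {d, f, g}  B3 = {b, f, g}  B4 = {b, e, f}  B5 = {a, e, f}  B6 = {a, f, j}  B7 = {f, h, j}  B8 = {f, h, i}
Tree: B1–B2, B2–B3, B3–B4, B4–B5, B5–B6, B6–B7, B7–B8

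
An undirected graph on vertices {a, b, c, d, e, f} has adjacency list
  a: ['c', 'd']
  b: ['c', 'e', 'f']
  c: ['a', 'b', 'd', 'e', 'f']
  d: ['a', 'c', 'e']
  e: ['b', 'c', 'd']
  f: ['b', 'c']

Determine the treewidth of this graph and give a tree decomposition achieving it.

Treewidth 2.
One optimal decomposition is:
Bags: B1 = {c, d, e}  B2 = {b, c, e}  B3 = {b, c, f}  B4 = {a, c, d}
Tree: B1–B2, B2–B3, B1–B4

Each bag holds 3 vertices, so the decomposition has width 2, which upper-bounds the treewidth. On the other hand G contains the 3-clique {c, d, e}. A clique must lie in a single bag of any decomposition, so no decomposition can have width below 2. Therefore the treewidth is 2.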